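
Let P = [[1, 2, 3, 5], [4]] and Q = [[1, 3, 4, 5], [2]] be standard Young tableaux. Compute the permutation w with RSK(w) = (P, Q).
4 1 2 3 5

Reverse the RSK construction: for i from n down to 1, find the cell of Q containing i, remove the entry at that cell from P, and reverse-bump it up through P; the value ejected from row 1 is w(i).

Step i=5: Q has 5 at row 1, column 4; remove that cell from P, ejecting 5. So w(5) = 5. P is now [[1, 2, 3], [4]].
Step i=4: Q has 4 at row 1, column 3; remove that cell from P, ejecting 3. So w(4) = 3. P is now [[1, 2], [4]].
Step i=3: Q has 3 at row 1, column 2; remove that cell from P, ejecting 2. So w(3) = 2. P is now [[1], [4]].
Step i=2: Q has 2 at row 2, column 1; remove 4 from row 2 of P and reverse-bump: 4 enters row 1 and ejects 1. So w(2) = 1. P is now [[4]].
Step i=1: Q has 1 at row 1, column 1; remove that cell from P, ejecting 4. So w(1) = 4. P is now [].

So w = 4 1 2 3 5.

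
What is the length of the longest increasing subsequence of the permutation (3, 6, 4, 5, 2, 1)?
3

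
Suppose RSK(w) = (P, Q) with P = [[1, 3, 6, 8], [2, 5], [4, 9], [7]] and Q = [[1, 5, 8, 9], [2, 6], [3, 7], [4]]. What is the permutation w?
7 4 2 1 9 5 3 6 8

Reverse the RSK construction: for i from n down to 1, find the cell of Q containing i, remove the entry at that cell from P, and reverse-bump it up through P; the value ejected from row 1 is w(i).

Step i=9: Q has 9 at row 1, column 4; remove that cell from P, ejecting 8. So w(9) = 8. P is now [[1, 3, 6], [2, 5], [4, 9], [7]].
Step i=8: Q has 8 at row 1, column 3; remove that cell from P, ejecting 6. So w(8) = 6. P is now [[1, 3], [2, 5], [4, 9], [7]].
Step i=7: Q has 7 at row 3, column 2; remove 9 from row 3 of P and reverse-bump: 9 enters row 2 and ejects 5; 5 enters row 1 and ejects 3. So w(7) = 3. P is now [[1, 5], [2, 9], [4], [7]].
Step i=6: Q has 6 at row 2, column 2; remove 9 from row 2 of P and reverse-bump: 9 enters row 1 and ejects 5. So w(6) = 5. P is now [[1, 9], [2], [4], [7]].
Step i=5: Q has 5 at row 1, column 2; remove that cell from P, ejecting 9. So w(5) = 9. P is now [[1], [2], [4], [7]].
Step i=4: Q has 4 at row 4, column 1; remove 7 from row 4 of P and reverse-bump: 7 enters row 3 and ejects 4; 4 enters row 2 and ejects 2; 2 enters row 1 and ejects 1. So w(4) = 1. P is now [[2], [4], [7]].
Step i=3: Q has 3 at row 3, column 1; remove 7 from row 3 of P and reverse-bump: 7 enters row 2 and ejects 4; 4 enters row 1 and ejects 2. So w(3) = 2. P is now [[4], [7]].
Step i=2: Q has 2 at row 2, column 1; remove 7 from row 2 of P and reverse-bump: 7 enters row 1 and ejects 4. So w(2) = 4. P is now [[7]].
Step i=1: Q has 1 at row 1, column 1; remove that cell from P, ejecting 7. So w(1) = 7. P is now [].

So w = 7 4 2 1 9 5 3 6 8.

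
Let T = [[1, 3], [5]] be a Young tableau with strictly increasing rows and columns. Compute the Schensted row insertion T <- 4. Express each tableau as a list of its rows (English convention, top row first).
4 is larger than every entry of row 1, so it is appended to row 1. The new tableau is [[1, 3, 4], [5]].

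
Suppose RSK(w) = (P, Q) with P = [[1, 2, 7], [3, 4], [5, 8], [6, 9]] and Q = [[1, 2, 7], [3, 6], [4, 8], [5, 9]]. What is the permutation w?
Reverse the RSK construction: for i from n down to 1, find the cell of Q containing i, remove the entry at that cell from P, and reverse-bump it up through P; the value ejected from row 1 is w(i).

Step i=9: Q has 9 at row 4, column 2; remove 9 from row 4 of P and reverse-bump: 9 enters row 3 and ejects 8; 8 enters row 2 and ejects 4; 4 enters row 1 and ejects 2. So w(9) = 2. P is now [[1, 4, 7], [3, 8], [5, 9], [6]].
Step i=8: Q has 8 at row 3, column 2; remove 9 from row 3 of P and reverse-bump: 9 enters row 2 and ejects 8; 8 enters row 1 and ejects 7. So w(8) = 7. P is now [[1, 4, 8], [3, 9], [5], [6]].
Step i=7: Q has 7 at row 1, column 3; remove that cell from P, ejecting 8. So w(7) = 8. P is now [[1, 4], [3, 9], [5], [6]].
Step i=6: Q has 6 at row 2, column 2; remove 9 from row 2 of P and reverse-bump: 9 enters row 1 and ejects 4. So w(6) = 4. P is now [[1, 9], [3], [5], [6]].
Step i=5: Q has 5 at row 4, column 1; remove 6 from row 4 of P and reverse-bump: 6 enters row 3 and ejects 5; 5 enters row 2 and ejects 3; 3 enters row 1 and ejects 1. So w(5) = 1. P is now [[3, 9], [5], [6]].
Step i=4: Q has 4 at row 3, column 1; remove 6 from row 3 of P and reverse-bump: 6 enters row 2 and ejects 5; 5 enters row 1 and ejects 3. So w(4) = 3. P is now [[5, 9], [6]].
Step i=3: Q has 3 at row 2, column 1; remove 6 from row 2 of P and reverse-bump: 6 enters row 1 and ejects 5. So w(3) = 5. P is now [[6, 9]].
Step i=2: Q has 2 at row 1, column 2; remove that cell from P, ejecting 9. So w(2) = 9. P is now [[6]].
Step i=1: Q has 1 at row 1, column 1; remove that cell from P, ejecting 6. So w(1) = 6. P is now [].

So w = 6 9 5 3 1 4 8 7 2.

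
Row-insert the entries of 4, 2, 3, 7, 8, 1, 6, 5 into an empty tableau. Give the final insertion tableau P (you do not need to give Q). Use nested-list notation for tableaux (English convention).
P = [[1, 3, 5, 8], [2, 6], [4, 7]]

Insert 4: appended to row 1. P = [[4]].
Insert 2: 2 bumps 4 from row 1; 4 starts row 2. P = [[2], [4]].
Insert 3: appended to row 1. P = [[2, 3], [4]].
Insert 7: appended to row 1. P = [[2, 3, 7], [4]].
Insert 8: appended to row 1. P = [[2, 3, 7, 8], [4]].
Insert 1: 1 bumps 2 from row 1; 2 bumps 4 from row 2; 4 starts row 3. P = [[1, 3, 7, 8], [2], [4]].
Insert 6: 6 bumps 7 from row 1; 7 appends to row 2. P = [[1, 3, 6, 8], [2, 7], [4]].
Insert 5: 5 bumps 6 from row 1; 6 bumps 7 from row 2; 7 appends to row 3. P = [[1, 3, 5, 8], [2, 6], [4, 7]].

So P = [[1, 3, 5, 8], [2, 6], [4, 7]].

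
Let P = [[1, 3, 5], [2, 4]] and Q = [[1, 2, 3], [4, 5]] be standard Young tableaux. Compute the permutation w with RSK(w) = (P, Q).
2 4 5 1 3

Reverse the RSK construction: for i from n down to 1, find the cell of Q containing i, remove the entry at that cell from P, and reverse-bump it up through P; the value ejected from row 1 is w(i).

Step i=5: Q has 5 at row 2, column 2; remove 4 from row 2 of P and reverse-bump: 4 enters row 1 and ejects 3. So w(5) = 3. P is now [[1, 4, 5], [2]].
Step i=4: Q has 4 at row 2, column 1; remove 2 from row 2 of P and reverse-bump: 2 enters row 1 and ejects 1. So w(4) = 1. P is now [[2, 4, 5]].
Step i=3: Q has 3 at row 1, column 3; remove that cell from P, ejecting 5. So w(3) = 5. P is now [[2, 4]].
Step i=2: Q has 2 at row 1, column 2; remove that cell from P, ejecting 4. So w(2) = 4. P is now [[2]].
Step i=1: Q has 1 at row 1, column 1; remove that cell from P, ejecting 2. So w(1) = 2. P is now [].

So w = 2 4 5 1 3.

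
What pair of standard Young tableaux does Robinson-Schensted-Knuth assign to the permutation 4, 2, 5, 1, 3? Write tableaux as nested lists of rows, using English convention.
Insert each entry of the permutation into P by Schensted row insertion, recording in Q the position of each new cell.

Insert 4: appended to row 1. P = [[4]].
Insert 2: 2 bumps 4 from row 1; 4 starts row 2. P = [[2], [4]].
Insert 5: appended to row 1. P = [[2, 5], [4]].
Insert 1: 1 bumps 2 from row 1; 2 bumps 4 from row 2; 4 starts row 3. P = [[1, 5], [2], [4]].
Insert 3: 3 bumps 5 from row 1; 5 appends to row 2. P = [[1, 3], [2, 5], [4]].

So P = [[1, 3], [2, 5], [4]], Q = [[1, 3], [2, 5], [4]].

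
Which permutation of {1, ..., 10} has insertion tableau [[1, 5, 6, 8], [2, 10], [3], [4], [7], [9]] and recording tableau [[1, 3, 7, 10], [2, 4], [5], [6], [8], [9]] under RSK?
9 4 10 7 5 3 6 2 1 8

Reverse the RSK construction: for i from n down to 1, find the cell of Q containing i, remove the entry at that cell from P, and reverse-bump it up through P; the value ejected from row 1 is w(i).

Step i=10: Q has 10 at row 1, column 4; remove that cell from P, ejecting 8. So w(10) = 8. P is now [[1, 5, 6], [2, 10], [3], [4], [7], [9]].
Step i=9: Q has 9 at row 6, column 1; remove 9 from row 6 of P and reverse-bump: 9 enters row 5 and ejects 7; 7 enters row 4 and ejects 4; 4 enters row 3 and ejects 3; 3 enters row 2 and ejects 2; 2 enters row 1 and ejects 1. So w(9) = 1. P is now [[2, 5, 6], [3, 10], [4], [7], [9]].
Step i=8: Q has 8 at row 5, column 1; remove 9 from row 5 of P and reverse-bump: 9 enters row 4 and ejects 7; 7 enters row 3 and ejects 4; 4 enters row 2 and ejects 3; 3 enters row 1 and ejects 2. So w(8) = 2. P is now [[3, 5, 6], [4, 10], [7], [9]].
Step i=7: Q has 7 at row 1, column 3; remove that cell from P, ejecting 6. So w(7) = 6. P is now [[3, 5], [4, 10], [7], [9]].
Step i=6: Q has 6 at row 4, column 1; remove 9 from row 4 of P and reverse-bump: 9 enters row 3 and ejects 7; 7 enters row 2 and ejects 4; 4 enters row 1 and ejects 3. So w(6) = 3. P is now [[4, 5], [7, 10], [9]].
Step i=5: Q has 5 at row 3, column 1; remove 9 from row 3 of P and reverse-bump: 9 enters row 2 and ejects 7; 7 enters row 1 and ejects 5. So w(5) = 5. P is now [[4, 7], [9, 10]].
Step i=4: Q has 4 at row 2, column 2; remove 10 from row 2 of P and reverse-bump: 10 enters row 1 and ejects 7. So w(4) = 7. P is now [[4, 10], [9]].
Step i=3: Q has 3 at row 1, column 2; remove that cell from P, ejecting 10. So w(3) = 10. P is now [[4], [9]].
Step i=2: Q has 2 at row 2, column 1; remove 9 from row 2 of P and reverse-bump: 9 enters row 1 and ejects 4. So w(2) = 4. P is now [[9]].
Step i=1: Q has 1 at row 1, column 1; remove that cell from P, ejecting 9. So w(1) = 9. P is now [].

So w = 9 4 10 7 5 3 6 2 1 8.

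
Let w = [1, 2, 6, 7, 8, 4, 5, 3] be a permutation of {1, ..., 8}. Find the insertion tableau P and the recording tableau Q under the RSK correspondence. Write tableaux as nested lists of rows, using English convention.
Insert each entry of the permutation into P by Schensted row insertion, recording in Q the position of each new cell.

After inserting 1: P = [[1]].
After inserting 2: P = [[1, 2]].
After inserting 6: P = [[1, 2, 6]].
After inserting 7: P = [[1, 2, 6, 7]].
After inserting 8: P = [[1, 2, 6, 7, 8]].
After inserting 4: P = [[1, 2, 4, 7, 8], [6]].
After inserting 5: P = [[1, 2, 4, 5, 8], [6, 7]].
After inserting 3: P = [[1, 2, 3, 5, 8], [4, 7], [6]].

So P = [[1, 2, 3, 5, 8], [4, 7], [6]], Q = [[1, 2, 3, 4, 5], [6, 7], [8]].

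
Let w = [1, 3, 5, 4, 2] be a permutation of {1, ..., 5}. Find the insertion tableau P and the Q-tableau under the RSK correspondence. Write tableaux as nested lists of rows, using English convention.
P = [[1, 2, 4], [3], [5]], Q = [[1, 2, 3], [4], [5]]

Insert each entry of the permutation into P by Schensted row insertion, recording in Q the position of each new cell.

Insert 1: appended to row 1. P = [[1]].
Insert 3: appended to row 1. P = [[1, 3]].
Insert 5: appended to row 1. P = [[1, 3, 5]].
Insert 4: 4 bumps 5 from row 1; 5 starts row 2. P = [[1, 3, 4], [5]].
Insert 2: 2 bumps 3 from row 1; 3 bumps 5 from row 2; 5 starts row 3. P = [[1, 2, 4], [3], [5]].

So P = [[1, 2, 4], [3], [5]], Q = [[1, 2, 3], [4], [5]].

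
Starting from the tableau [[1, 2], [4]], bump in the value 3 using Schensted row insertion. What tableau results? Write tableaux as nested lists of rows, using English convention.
[[1, 2, 3], [4]]

3 is larger than every entry of row 1, so it is appended to row 1. The new tableau is [[1, 2, 3], [4]].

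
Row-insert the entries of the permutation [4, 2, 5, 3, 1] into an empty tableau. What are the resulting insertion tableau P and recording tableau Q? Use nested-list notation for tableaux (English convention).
Insert each entry of the permutation into P by Schensted row insertion, recording in Q the position of each new cell.

Insert 4: appended to row 1. P = [[4]], Q = [[1]].
Insert 2: 2 bumps 4 from row 1; 4 starts row 2. P = [[2], [4]], Q = [[1], [2]].
Insert 5: appended to row 1. P = [[2, 5], [4]], Q = [[1, 3], [2]].
Insert 3: 3 bumps 5 from row 1; 5 appends to row 2. P = [[2, 3], [4, 5]], Q = [[1, 3], [2, 4]].
Insert 1: 1 bumps 2 from row 1; 2 bumps 4 from row 2; 4 starts row 3. P = [[1, 3], [2, 5], [4]], Q = [[1, 3], [2, 4], [5]].

So P = [[1, 3], [2, 5], [4]], Q = [[1, 3], [2, 4], [5]].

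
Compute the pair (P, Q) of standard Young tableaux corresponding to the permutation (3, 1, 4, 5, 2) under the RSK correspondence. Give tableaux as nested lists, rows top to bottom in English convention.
P = [[1, 2, 5], [3, 4]], Q = [[1, 3, 4], [2, 5]]

Insert each entry of the permutation into P by Schensted row insertion, recording in Q the position of each new cell.

Insert 3: appended to row 1. P = [[3]], Q = [[1]].
Insert 1: 1 bumps 3 from row 1; 3 starts row 2. P = [[1], [3]], Q = [[1], [2]].
Insert 4: appended to row 1. P = [[1, 4], [3]], Q = [[1, 3], [2]].
Insert 5: appended to row 1. P = [[1, 4, 5], [3]], Q = [[1, 3, 4], [2]].
Insert 2: 2 bumps 4 from row 1; 4 appends to row 2. P = [[1, 2, 5], [3, 4]], Q = [[1, 3, 4], [2, 5]].

So P = [[1, 2, 5], [3, 4]], Q = [[1, 3, 4], [2, 5]].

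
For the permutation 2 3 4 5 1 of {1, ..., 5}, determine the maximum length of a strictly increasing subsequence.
4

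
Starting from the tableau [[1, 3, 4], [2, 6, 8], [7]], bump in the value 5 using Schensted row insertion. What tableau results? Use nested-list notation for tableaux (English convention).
5 is larger than every entry of row 1, so it is appended to row 1. The new tableau is [[1, 3, 4, 5], [2, 6, 8], [7]].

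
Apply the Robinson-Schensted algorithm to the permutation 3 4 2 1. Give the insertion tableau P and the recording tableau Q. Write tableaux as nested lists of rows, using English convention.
P = [[1, 4], [2], [3]], Q = [[1, 2], [3], [4]]

Insert each entry of the permutation into P by Schensted row insertion, recording in Q the position of each new cell.

Insert 3: appended to row 1. P = [[3]], Q = [[1]].
Insert 4: appended to row 1. P = [[3, 4]], Q = [[1, 2]].
Insert 2: 2 bumps 3 from row 1; 3 starts row 2. P = [[2, 4], [3]], Q = [[1, 2], [3]].
Insert 1: 1 bumps 2 from row 1; 2 bumps 3 from row 2; 3 starts row 3. P = [[1, 4], [2], [3]], Q = [[1, 2], [3], [4]].

So P = [[1, 4], [2], [3]], Q = [[1, 2], [3], [4]].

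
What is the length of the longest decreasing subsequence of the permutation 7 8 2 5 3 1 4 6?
4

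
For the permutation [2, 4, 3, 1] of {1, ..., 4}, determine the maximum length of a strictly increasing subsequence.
2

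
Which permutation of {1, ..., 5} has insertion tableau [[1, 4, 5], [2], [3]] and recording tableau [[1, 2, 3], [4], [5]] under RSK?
Reverse the RSK construction: for i from n down to 1, find the cell of Q containing i, remove the entry at that cell from P, and reverse-bump it up through P; the value ejected from row 1 is w(i).

Step i=5: Q has 5 at row 3, column 1; remove 3 from row 3 of P and reverse-bump: 3 enters row 2 and ejects 2; 2 enters row 1 and ejects 1. So w(5) = 1. P is now [[2, 4, 5], [3]].
Step i=4: Q has 4 at row 2, column 1; remove 3 from row 2 of P and reverse-bump: 3 enters row 1 and ejects 2. So w(4) = 2. P is now [[3, 4, 5]].
Step i=3: Q has 3 at row 1, column 3; remove that cell from P, ejecting 5. So w(3) = 5. P is now [[3, 4]].
Step i=2: Q has 2 at row 1, column 2; remove that cell from P, ejecting 4. So w(2) = 4. P is now [[3]].
Step i=1: Q has 1 at row 1, column 1; remove that cell from P, ejecting 3. So w(1) = 3. P is now [].

So w = 3 4 5 2 1.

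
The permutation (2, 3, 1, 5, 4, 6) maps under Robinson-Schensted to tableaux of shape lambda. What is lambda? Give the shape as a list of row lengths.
RSK row insertion gives P = [[1, 3, 4, 6], [2, 5]], which has shape [4, 2].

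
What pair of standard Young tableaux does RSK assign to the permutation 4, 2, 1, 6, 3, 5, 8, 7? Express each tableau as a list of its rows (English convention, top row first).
Insert each entry of the permutation into P by Schensted row insertion, recording in Q the position of each new cell.

After inserting 4: P = [[4]].
After inserting 2: P = [[2], [4]].
After inserting 1: P = [[1], [2], [4]].
After inserting 6: P = [[1, 6], [2], [4]].
After inserting 3: P = [[1, 3], [2, 6], [4]].
After inserting 5: P = [[1, 3, 5], [2, 6], [4]].
After inserting 8: P = [[1, 3, 5, 8], [2, 6], [4]].
After inserting 7: P = [[1, 3, 5, 7], [2, 6, 8], [4]].

So P = [[1, 3, 5, 7], [2, 6, 8], [4]], Q = [[1, 4, 6, 7], [2, 5, 8], [3]].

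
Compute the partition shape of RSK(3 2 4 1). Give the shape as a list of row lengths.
Row-insert each entry into an empty tableau.

After inserting 3: P = [[3]].
After inserting 2: P = [[2], [3]].
After inserting 4: P = [[2, 4], [3]].
After inserting 1: P = [[1, 4], [2], [3]].

The final insertion tableau P = [[1, 4], [2], [3]] has shape [2, 1, 1].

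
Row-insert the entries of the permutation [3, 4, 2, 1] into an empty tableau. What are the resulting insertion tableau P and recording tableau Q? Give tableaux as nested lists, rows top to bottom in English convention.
P = [[1, 4], [2], [3]], Q = [[1, 2], [3], [4]]

Insert each entry of the permutation into P by Schensted row insertion, recording in Q the position of each new cell.

Insert 3: appended to row 1. P = [[3]].
Insert 4: appended to row 1. P = [[3, 4]].
Insert 2: 2 bumps 3 from row 1; 3 starts row 2. P = [[2, 4], [3]].
Insert 1: 1 bumps 2 from row 1; 2 bumps 3 from row 2; 3 starts row 3. P = [[1, 4], [2], [3]].

So P = [[1, 4], [2], [3]], Q = [[1, 2], [3], [4]].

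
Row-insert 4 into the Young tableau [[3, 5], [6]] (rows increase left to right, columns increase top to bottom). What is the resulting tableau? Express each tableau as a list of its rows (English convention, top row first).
[[3, 4], [5], [6]]

In row 1, 4 replaces 5 (the leftmost entry greater than 4); 5 is bumped to row 2. In row 2, 5 replaces 6 (the leftmost entry greater than 5); 6 is bumped to row 3. 6 starts a new row 3. The new tableau is [[3, 4], [5], [6]].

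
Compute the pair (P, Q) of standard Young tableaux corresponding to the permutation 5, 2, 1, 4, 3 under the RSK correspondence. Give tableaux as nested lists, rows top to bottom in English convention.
Insert each entry of the permutation into P by Schensted row insertion, recording in Q the position of each new cell.

Insert 5: appended to row 1. P = [[5]].
Insert 2: 2 bumps 5 from row 1; 5 starts row 2. P = [[2], [5]].
Insert 1: 1 bumps 2 from row 1; 2 bumps 5 from row 2; 5 starts row 3. P = [[1], [2], [5]].
Insert 4: appended to row 1. P = [[1, 4], [2], [5]].
Insert 3: 3 bumps 4 from row 1; 4 appends to row 2. P = [[1, 3], [2, 4], [5]].

So P = [[1, 3], [2, 4], [5]], Q = [[1, 4], [2, 5], [3]].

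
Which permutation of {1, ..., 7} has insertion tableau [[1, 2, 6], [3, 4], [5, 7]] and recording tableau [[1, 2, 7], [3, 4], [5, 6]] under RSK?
Reverse the RSK construction: for i from n down to 1, find the cell of Q containing i, remove the entry at that cell from P, and reverse-bump it up through P; the value ejected from row 1 is w(i).

Step i=7: Q has 7 at row 1, column 3; remove that cell from P, ejecting 6. So w(7) = 6. P is now [[1, 2], [3, 4], [5, 7]].
Step i=6: Q has 6 at row 3, column 2; remove 7 from row 3 of P and reverse-bump: 7 enters row 2 and ejects 4; 4 enters row 1 and ejects 2. So w(6) = 2. P is now [[1, 4], [3, 7], [5]].
Step i=5: Q has 5 at row 3, column 1; remove 5 from row 3 of P and reverse-bump: 5 enters row 2 and ejects 3; 3 enters row 1 and ejects 1. So w(5) = 1. P is now [[3, 4], [5, 7]].
Step i=4: Q has 4 at row 2, column 2; remove 7 from row 2 of P and reverse-bump: 7 enters row 1 and ejects 4. So w(4) = 4. P is now [[3, 7], [5]].
Step i=3: Q has 3 at row 2, column 1; remove 5 from row 2 of P and reverse-bump: 5 enters row 1 and ejects 3. So w(3) = 3. P is now [[5, 7]].
Step i=2: Q has 2 at row 1, column 2; remove that cell from P, ejecting 7. So w(2) = 7. P is now [[5]].
Step i=1: Q has 1 at row 1, column 1; remove that cell from P, ejecting 5. So w(1) = 5. P is now [].

So w = 5 7 3 4 1 2 6.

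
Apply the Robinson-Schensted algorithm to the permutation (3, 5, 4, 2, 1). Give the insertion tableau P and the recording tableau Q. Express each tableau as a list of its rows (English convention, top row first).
Insert each entry of the permutation into P by Schensted row insertion, recording in Q the position of each new cell.

Insert 3: appended to row 1. P = [[3]], Q = [[1]].
Insert 5: appended to row 1. P = [[3, 5]], Q = [[1, 2]].
Insert 4: 4 bumps 5 from row 1; 5 starts row 2. P = [[3, 4], [5]], Q = [[1, 2], [3]].
Insert 2: 2 bumps 3 from row 1; 3 bumps 5 from row 2; 5 starts row 3. P = [[2, 4], [3], [5]], Q = [[1, 2], [3], [4]].
Insert 1: 1 bumps 2 from row 1; 2 bumps 3 from row 2; 3 bumps 5 from row 3; 5 starts row 4. P = [[1, 4], [2], [3], [5]], Q = [[1, 2], [3], [4], [5]].

So P = [[1, 4], [2], [3], [5]], Q = [[1, 2], [3], [4], [5]].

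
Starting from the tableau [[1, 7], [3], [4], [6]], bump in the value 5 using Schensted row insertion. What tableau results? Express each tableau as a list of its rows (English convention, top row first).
[[1, 5], [3, 7], [4], [6]]

In row 1, 5 replaces 7 (the leftmost entry greater than 5); 7 is bumped to row 2. 7 is appended to row 2. The new tableau is [[1, 5], [3, 7], [4], [6]].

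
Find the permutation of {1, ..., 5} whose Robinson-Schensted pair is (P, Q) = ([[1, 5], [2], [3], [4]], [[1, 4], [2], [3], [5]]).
Reverse RSK: for i = n, n-1, ..., 1, locate i in Q, remove the corresponding corner cell from P, and reverse-bump its entry up through P; the value ejected from row 1 is w(i).

So w = 4 3 2 5 1.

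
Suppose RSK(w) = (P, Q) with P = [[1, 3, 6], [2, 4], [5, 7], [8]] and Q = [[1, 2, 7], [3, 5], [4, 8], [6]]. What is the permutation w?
5 8 7 2 4 1 6 3

Reverse the RSK construction: for i from n down to 1, find the cell of Q containing i, remove the entry at that cell from P, and reverse-bump it up through P; the value ejected from row 1 is w(i).

Step i=8: Q has 8 at row 3, column 2; remove 7 from row 3 of P and reverse-bump: 7 enters row 2 and ejects 4; 4 enters row 1 and ejects 3. So w(8) = 3. P is now [[1, 4, 6], [2, 7], [5], [8]].
Step i=7: Q has 7 at row 1, column 3; remove that cell from P, ejecting 6. So w(7) = 6. P is now [[1, 4], [2, 7], [5], [8]].
Step i=6: Q has 6 at row 4, column 1; remove 8 from row 4 of P and reverse-bump: 8 enters row 3 and ejects 5; 5 enters row 2 and ejects 2; 2 enters row 1 and ejects 1. So w(6) = 1. P is now [[2, 4], [5, 7], [8]].
Step i=5: Q has 5 at row 2, column 2; remove 7 from row 2 of P and reverse-bump: 7 enters row 1 and ejects 4. So w(5) = 4. P is now [[2, 7], [5], [8]].
Step i=4: Q has 4 at row 3, column 1; remove 8 from row 3 of P and reverse-bump: 8 enters row 2 and ejects 5; 5 enters row 1 and ejects 2. So w(4) = 2. P is now [[5, 7], [8]].
Step i=3: Q has 3 at row 2, column 1; remove 8 from row 2 of P and reverse-bump: 8 enters row 1 and ejects 7. So w(3) = 7. P is now [[5, 8]].
Step i=2: Q has 2 at row 1, column 2; remove that cell from P, ejecting 8. So w(2) = 8. P is now [[5]].
Step i=1: Q has 1 at row 1, column 1; remove that cell from P, ejecting 5. So w(1) = 5. P is now [].

So w = 5 8 7 2 4 1 6 3.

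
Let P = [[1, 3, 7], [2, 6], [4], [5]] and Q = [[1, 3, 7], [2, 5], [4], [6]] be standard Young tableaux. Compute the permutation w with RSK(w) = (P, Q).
Reverse the RSK construction: for i from n down to 1, find the cell of Q containing i, remove the entry at that cell from P, and reverse-bump it up through P; the value ejected from row 1 is w(i).

Step i=7: Q has 7 at row 1, column 3; remove that cell from P, ejecting 7. So w(7) = 7. P is now [[1, 3], [2, 6], [4], [5]].
Step i=6: Q has 6 at row 4, column 1; remove 5 from row 4 of P and reverse-bump: 5 enters row 3 and ejects 4; 4 enters row 2 and ejects 2; 2 enters row 1 and ejects 1. So w(6) = 1. P is now [[2, 3], [4, 6], [5]].
Step i=5: Q has 5 at row 2, column 2; remove 6 from row 2 of P and reverse-bump: 6 enters row 1 and ejects 3. So w(5) = 3. P is now [[2, 6], [4], [5]].
Step i=4: Q has 4 at row 3, column 1; remove 5 from row 3 of P and reverse-bump: 5 enters row 2 and ejects 4; 4 enters row 1 and ejects 2. So w(4) = 2. P is now [[4, 6], [5]].
Step i=3: Q has 3 at row 1, column 2; remove that cell from P, ejecting 6. So w(3) = 6. P is now [[4], [5]].
Step i=2: Q has 2 at row 2, column 1; remove 5 from row 2 of P and reverse-bump: 5 enters row 1 and ejects 4. So w(2) = 4. P is now [[5]].
Step i=1: Q has 1 at row 1, column 1; remove that cell from P, ejecting 5. So w(1) = 5. P is now [].

So w = 5 4 6 2 3 1 7.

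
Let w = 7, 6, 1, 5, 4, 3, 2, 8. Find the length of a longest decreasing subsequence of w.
6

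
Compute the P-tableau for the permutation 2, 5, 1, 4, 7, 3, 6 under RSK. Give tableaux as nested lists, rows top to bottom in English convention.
Insert 2: appended to row 1. P = [[2]].
Insert 5: appended to row 1. P = [[2, 5]].
Insert 1: 1 bumps 2 from row 1; 2 starts row 2. P = [[1, 5], [2]].
Insert 4: 4 bumps 5 from row 1; 5 appends to row 2. P = [[1, 4], [2, 5]].
Insert 7: appended to row 1. P = [[1, 4, 7], [2, 5]].
Insert 3: 3 bumps 4 from row 1; 4 bumps 5 from row 2; 5 starts row 3. P = [[1, 3, 7], [2, 4], [5]].
Insert 6: 6 bumps 7 from row 1; 7 appends to row 2. P = [[1, 3, 6], [2, 4, 7], [5]].

So P = [[1, 3, 6], [2, 4, 7], [5]].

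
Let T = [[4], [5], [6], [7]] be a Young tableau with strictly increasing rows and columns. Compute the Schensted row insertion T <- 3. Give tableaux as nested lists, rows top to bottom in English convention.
In row 1, 3 replaces 4 (the leftmost entry greater than 3); 4 is bumped to row 2. In row 2, 4 replaces 5 (the leftmost entry greater than 4); 5 is bumped to row 3. In row 3, 5 replaces 6 (the leftmost entry greater than 5); 6 is bumped to row 4. In row 4, 6 replaces 7 (the leftmost entry greater than 6); 7 is bumped to row 5. 7 starts a new row 5. The new tableau is [[3], [4], [5], [6], [7]].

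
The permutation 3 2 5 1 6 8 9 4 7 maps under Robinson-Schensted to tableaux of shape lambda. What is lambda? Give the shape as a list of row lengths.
Row-insert each entry into an empty tableau.

After inserting 3: P = [[3]].
After inserting 2: P = [[2], [3]].
After inserting 5: P = [[2, 5], [3]].
After inserting 1: P = [[1, 5], [2], [3]].
After inserting 6: P = [[1, 5, 6], [2], [3]].
After inserting 8: P = [[1, 5, 6, 8], [2], [3]].
After inserting 9: P = [[1, 5, 6, 8, 9], [2], [3]].
After inserting 4: P = [[1, 4, 6, 8, 9], [2, 5], [3]].
After inserting 7: P = [[1, 4, 6, 7, 9], [2, 5, 8], [3]].

The final insertion tableau P = [[1, 4, 6, 7, 9], [2, 5, 8], [3]] has shape [5, 3, 1].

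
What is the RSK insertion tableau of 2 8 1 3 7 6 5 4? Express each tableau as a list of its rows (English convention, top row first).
After inserting 2: P = [[2]].
After inserting 8: P = [[2, 8]].
After inserting 1: P = [[1, 8], [2]].
After inserting 3: P = [[1, 3], [2, 8]].
After inserting 7: P = [[1, 3, 7], [2, 8]].
After inserting 6: P = [[1, 3, 6], [2, 7], [8]].
After inserting 5: P = [[1, 3, 5], [2, 6], [7], [8]].
After inserting 4: P = [[1, 3, 4], [2, 5], [6], [7], [8]].

So P = [[1, 3, 4], [2, 5], [6], [7], [8]].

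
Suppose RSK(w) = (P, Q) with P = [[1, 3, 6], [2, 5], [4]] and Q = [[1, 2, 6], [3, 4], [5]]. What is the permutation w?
Reverse the RSK construction: for i from n down to 1, find the cell of Q containing i, remove the entry at that cell from P, and reverse-bump it up through P; the value ejected from row 1 is w(i).

Step i=6: Q has 6 at row 1, column 3; remove that cell from P, ejecting 6. So w(6) = 6. P is now [[1, 3], [2, 5], [4]].
Step i=5: Q has 5 at row 3, column 1; remove 4 from row 3 of P and reverse-bump: 4 enters row 2 and ejects 2; 2 enters row 1 and ejects 1. So w(5) = 1. P is now [[2, 3], [4, 5]].
Step i=4: Q has 4 at row 2, column 2; remove 5 from row 2 of P and reverse-bump: 5 enters row 1 and ejects 3. So w(4) = 3. P is now [[2, 5], [4]].
Step i=3: Q has 3 at row 2, column 1; remove 4 from row 2 of P and reverse-bump: 4 enters row 1 and ejects 2. So w(3) = 2. P is now [[4, 5]].
Step i=2: Q has 2 at row 1, column 2; remove that cell from P, ejecting 5. So w(2) = 5. P is now [[4]].
Step i=1: Q has 1 at row 1, column 1; remove that cell from P, ejecting 4. So w(1) = 4. P is now [].

So w = 4 5 2 3 1 6.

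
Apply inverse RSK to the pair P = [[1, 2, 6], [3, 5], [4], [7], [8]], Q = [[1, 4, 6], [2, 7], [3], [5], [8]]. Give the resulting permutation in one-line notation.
Reverse RSK: for i = n, n-1, ..., 1, locate i in Q, remove the corresponding corner cell from P, and reverse-bump its entry up through P; the value ejected from row 1 is w(i).

So w = 8 7 4 5 1 6 3 2.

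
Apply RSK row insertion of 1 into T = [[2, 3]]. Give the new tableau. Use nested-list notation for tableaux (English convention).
[[1, 3], [2]]

In row 1, 1 replaces 2 (the leftmost entry greater than 1); 2 is bumped to row 2. 2 starts a new row 2. The new tableau is [[1, 3], [2]].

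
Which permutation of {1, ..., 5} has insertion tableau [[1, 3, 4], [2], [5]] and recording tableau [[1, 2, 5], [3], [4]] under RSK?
Reverse RSK: for i = n, n-1, ..., 1, locate i in Q, remove the corresponding corner cell from P, and reverse-bump its entry up through P; the value ejected from row 1 is w(i).

So w = 2 5 3 1 4.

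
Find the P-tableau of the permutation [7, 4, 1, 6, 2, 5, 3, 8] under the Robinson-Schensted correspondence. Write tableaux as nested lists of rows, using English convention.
P = [[1, 2, 3, 8], [4, 5], [6], [7]]

Insert 7: appended to row 1. P = [[7]].
Insert 4: 4 bumps 7 from row 1; 7 starts row 2. P = [[4], [7]].
Insert 1: 1 bumps 4 from row 1; 4 bumps 7 from row 2; 7 starts row 3. P = [[1], [4], [7]].
Insert 6: appended to row 1. P = [[1, 6], [4], [7]].
Insert 2: 2 bumps 6 from row 1; 6 appends to row 2. P = [[1, 2], [4, 6], [7]].
Insert 5: appended to row 1. P = [[1, 2, 5], [4, 6], [7]].
Insert 3: 3 bumps 5 from row 1; 5 bumps 6 from row 2; 6 bumps 7 from row 3; 7 starts row 4. P = [[1, 2, 3], [4, 5], [6], [7]].
Insert 8: appended to row 1. P = [[1, 2, 3, 8], [4, 5], [6], [7]].

So P = [[1, 2, 3, 8], [4, 5], [6], [7]].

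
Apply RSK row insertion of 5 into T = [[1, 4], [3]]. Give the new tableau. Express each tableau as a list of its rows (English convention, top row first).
[[1, 4, 5], [3]]

5 is larger than every entry of row 1, so it is appended to row 1. The new tableau is [[1, 4, 5], [3]].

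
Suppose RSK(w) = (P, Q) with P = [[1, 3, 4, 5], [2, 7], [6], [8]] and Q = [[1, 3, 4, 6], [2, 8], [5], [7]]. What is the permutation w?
Reverse the RSK construction: for i from n down to 1, find the cell of Q containing i, remove the entry at that cell from P, and reverse-bump it up through P; the value ejected from row 1 is w(i).

Step i=8: Q has 8 at row 2, column 2; remove 7 from row 2 of P and reverse-bump: 7 enters row 1 and ejects 5. So w(8) = 5. P is now [[1, 3, 4, 7], [2], [6], [8]].
Step i=7: Q has 7 at row 4, column 1; remove 8 from row 4 of P and reverse-bump: 8 enters row 3 and ejects 6; 6 enters row 2 and ejects 2; 2 enters row 1 and ejects 1. So w(7) = 1. P is now [[2, 3, 4, 7], [6], [8]].
Step i=6: Q has 6 at row 1, column 4; remove that cell from P, ejecting 7. So w(6) = 7. P is now [[2, 3, 4], [6], [8]].
Step i=5: Q has 5 at row 3, column 1; remove 8 from row 3 of P and reverse-bump: 8 enters row 2 and ejects 6; 6 enters row 1 and ejects 4. So w(5) = 4. P is now [[2, 3, 6], [8]].
Step i=4: Q has 4 at row 1, column 3; remove that cell from P, ejecting 6. So w(4) = 6. P is now [[2, 3], [8]].
Step i=3: Q has 3 at row 1, column 2; remove that cell from P, ejecting 3. So w(3) = 3. P is now [[2], [8]].
Step i=2: Q has 2 at row 2, column 1; remove 8 from row 2 of P and reverse-bump: 8 enters row 1 and ejects 2. So w(2) = 2. P is now [[8]].
Step i=1: Q has 1 at row 1, column 1; remove that cell from P, ejecting 8. So w(1) = 8. P is now [].

So w = 8 2 3 6 4 7 1 5.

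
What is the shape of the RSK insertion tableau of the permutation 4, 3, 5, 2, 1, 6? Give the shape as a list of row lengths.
Row-insert each entry into an empty tableau.

After inserting 4: P = [[4]].
After inserting 3: P = [[3], [4]].
After inserting 5: P = [[3, 5], [4]].
After inserting 2: P = [[2, 5], [3], [4]].
After inserting 1: P = [[1, 5], [2], [3], [4]].
After inserting 6: P = [[1, 5, 6], [2], [3], [4]].

The final insertion tableau P = [[1, 5, 6], [2], [3], [4]] has shape [3, 1, 1, 1].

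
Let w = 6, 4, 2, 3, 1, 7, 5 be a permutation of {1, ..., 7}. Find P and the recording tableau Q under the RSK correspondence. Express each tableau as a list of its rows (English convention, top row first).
P = [[1, 3, 5], [2, 7], [4], [6]], Q = [[1, 4, 6], [2, 7], [3], [5]]

Insert each entry of the permutation into P by Schensted row insertion, recording in Q the position of each new cell.

After inserting 6: P = [[6]].
After inserting 4: P = [[4], [6]].
After inserting 2: P = [[2], [4], [6]].
After inserting 3: P = [[2, 3], [4], [6]].
After inserting 1: P = [[1, 3], [2], [4], [6]].
After inserting 7: P = [[1, 3, 7], [2], [4], [6]].
After inserting 5: P = [[1, 3, 5], [2, 7], [4], [6]].

So P = [[1, 3, 5], [2, 7], [4], [6]], Q = [[1, 4, 6], [2, 7], [3], [5]].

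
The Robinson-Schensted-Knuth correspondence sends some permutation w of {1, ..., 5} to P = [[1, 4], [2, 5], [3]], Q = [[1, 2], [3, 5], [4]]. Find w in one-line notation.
Reverse RSK: for i = n, n-1, ..., 1, locate i in Q, remove the corresponding corner cell from P, and reverse-bump its entry up through P; the value ejected from row 1 is w(i).

So w = 3 5 2 1 4.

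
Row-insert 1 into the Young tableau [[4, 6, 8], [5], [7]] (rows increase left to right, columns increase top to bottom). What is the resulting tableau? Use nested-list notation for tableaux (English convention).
[[1, 6, 8], [4], [5], [7]]

In row 1, 1 replaces 4 (the leftmost entry greater than 1); 4 is bumped to row 2. In row 2, 4 replaces 5 (the leftmost entry greater than 4); 5 is bumped to row 3. In row 3, 5 replaces 7 (the leftmost entry greater than 5); 7 is bumped to row 4. 7 starts a new row 4. The new tableau is [[1, 6, 8], [4], [5], [7]].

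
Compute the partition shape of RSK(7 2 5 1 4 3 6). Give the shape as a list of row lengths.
RSK row insertion gives P = [[1, 3, 6], [2, 4], [5], [7]], which has shape [3, 2, 1, 1].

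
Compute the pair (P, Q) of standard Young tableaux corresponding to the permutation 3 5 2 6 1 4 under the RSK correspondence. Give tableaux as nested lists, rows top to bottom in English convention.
P = [[1, 4, 6], [2, 5], [3]], Q = [[1, 2, 4], [3, 6], [5]]

Insert each entry of the permutation into P by Schensted row insertion, recording in Q the position of each new cell.

After inserting 3: P = [[3]].
After inserting 5: P = [[3, 5]].
After inserting 2: P = [[2, 5], [3]].
After inserting 6: P = [[2, 5, 6], [3]].
After inserting 1: P = [[1, 5, 6], [2], [3]].
After inserting 4: P = [[1, 4, 6], [2, 5], [3]].

So P = [[1, 4, 6], [2, 5], [3]], Q = [[1, 2, 4], [3, 6], [5]].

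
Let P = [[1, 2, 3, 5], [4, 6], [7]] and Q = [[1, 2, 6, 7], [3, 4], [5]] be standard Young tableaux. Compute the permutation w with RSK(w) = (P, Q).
4 7 1 6 2 3 5

Reverse the RSK construction: for i from n down to 1, find the cell of Q containing i, remove the entry at that cell from P, and reverse-bump it up through P; the value ejected from row 1 is w(i).

Step i=7: Q has 7 at row 1, column 4; remove that cell from P, ejecting 5. So w(7) = 5. P is now [[1, 2, 3], [4, 6], [7]].
Step i=6: Q has 6 at row 1, column 3; remove that cell from P, ejecting 3. So w(6) = 3. P is now [[1, 2], [4, 6], [7]].
Step i=5: Q has 5 at row 3, column 1; remove 7 from row 3 of P and reverse-bump: 7 enters row 2 and ejects 6; 6 enters row 1 and ejects 2. So w(5) = 2. P is now [[1, 6], [4, 7]].
Step i=4: Q has 4 at row 2, column 2; remove 7 from row 2 of P and reverse-bump: 7 enters row 1 and ejects 6. So w(4) = 6. P is now [[1, 7], [4]].
Step i=3: Q has 3 at row 2, column 1; remove 4 from row 2 of P and reverse-bump: 4 enters row 1 and ejects 1. So w(3) = 1. P is now [[4, 7]].
Step i=2: Q has 2 at row 1, column 2; remove that cell from P, ejecting 7. So w(2) = 7. P is now [[4]].
Step i=1: Q has 1 at row 1, column 1; remove that cell from P, ejecting 4. So w(1) = 4. P is now [].

So w = 4 7 1 6 2 3 5.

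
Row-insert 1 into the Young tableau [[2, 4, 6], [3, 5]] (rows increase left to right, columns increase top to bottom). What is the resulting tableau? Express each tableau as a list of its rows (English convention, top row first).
[[1, 4, 6], [2, 5], [3]]

In row 1, 1 replaces 2 (the leftmost entry greater than 1); 2 is bumped to row 2. In row 2, 2 replaces 3 (the leftmost entry greater than 2); 3 is bumped to row 3. 3 starts a new row 3. The new tableau is [[1, 4, 6], [2, 5], [3]].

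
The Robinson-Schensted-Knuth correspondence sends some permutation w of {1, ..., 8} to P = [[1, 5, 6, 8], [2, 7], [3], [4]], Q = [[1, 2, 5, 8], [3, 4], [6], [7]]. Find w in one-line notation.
Reverse the RSK construction: for i from n down to 1, find the cell of Q containing i, remove the entry at that cell from P, and reverse-bump it up through P; the value ejected from row 1 is w(i).

Step i=8: Q has 8 at row 1, column 4; remove that cell from P, ejecting 8. So w(8) = 8. P is now [[1, 5, 6], [2, 7], [3], [4]].
Step i=7: Q has 7 at row 4, column 1; remove 4 from row 4 of P and reverse-bump: 4 enters row 3 and ejects 3; 3 enters row 2 and ejects 2; 2 enters row 1 and ejects 1. So w(7) = 1. P is now [[2, 5, 6], [3, 7], [4]].
Step i=6: Q has 6 at row 3, column 1; remove 4 from row 3 of P and reverse-bump: 4 enters row 2 and ejects 3; 3 enters row 1 and ejects 2. So w(6) = 2. P is now [[3, 5, 6], [4, 7]].
Step i=5: Q has 5 at row 1, column 3; remove that cell from P, ejecting 6. So w(5) = 6. P is now [[3, 5], [4, 7]].
Step i=4: Q has 4 at row 2, column 2; remove 7 from row 2 of P and reverse-bump: 7 enters row 1 and ejects 5. So w(4) = 5. P is now [[3, 7], [4]].
Step i=3: Q has 3 at row 2, column 1; remove 4 from row 2 of P and reverse-bump: 4 enters row 1 and ejects 3. So w(3) = 3. P is now [[4, 7]].
Step i=2: Q has 2 at row 1, column 2; remove that cell from P, ejecting 7. So w(2) = 7. P is now [[4]].
Step i=1: Q has 1 at row 1, column 1; remove that cell from P, ejecting 4. So w(1) = 4. P is now [].

So w = 4 7 3 5 6 2 1 8.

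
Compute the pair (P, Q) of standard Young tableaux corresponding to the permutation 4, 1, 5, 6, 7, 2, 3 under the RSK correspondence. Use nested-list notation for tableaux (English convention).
P = [[1, 2, 3, 7], [4, 5, 6]], Q = [[1, 3, 4, 5], [2, 6, 7]]

Insert each entry of the permutation into P by Schensted row insertion, recording in Q the position of each new cell.

Insert 4: appended to row 1. P = [[4]].
Insert 1: 1 bumps 4 from row 1; 4 starts row 2. P = [[1], [4]].
Insert 5: appended to row 1. P = [[1, 5], [4]].
Insert 6: appended to row 1. P = [[1, 5, 6], [4]].
Insert 7: appended to row 1. P = [[1, 5, 6, 7], [4]].
Insert 2: 2 bumps 5 from row 1; 5 appends to row 2. P = [[1, 2, 6, 7], [4, 5]].
Insert 3: 3 bumps 6 from row 1; 6 appends to row 2. P = [[1, 2, 3, 7], [4, 5, 6]].

So P = [[1, 2, 3, 7], [4, 5, 6]], Q = [[1, 3, 4, 5], [2, 6, 7]].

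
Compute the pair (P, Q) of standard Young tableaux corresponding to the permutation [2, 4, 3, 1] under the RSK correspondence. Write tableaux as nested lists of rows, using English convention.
Insert each entry of the permutation into P by Schensted row insertion, recording in Q the position of each new cell.

After inserting 2: P = [[2]].
After inserting 4: P = [[2, 4]].
After inserting 3: P = [[2, 3], [4]].
After inserting 1: P = [[1, 3], [2], [4]].

So P = [[1, 3], [2], [4]], Q = [[1, 2], [3], [4]].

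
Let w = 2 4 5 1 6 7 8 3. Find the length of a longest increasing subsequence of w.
6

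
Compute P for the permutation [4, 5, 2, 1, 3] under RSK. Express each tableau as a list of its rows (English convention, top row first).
P = [[1, 3], [2, 5], [4]]

Insert 4: appended to row 1. P = [[4]].
Insert 5: appended to row 1. P = [[4, 5]].
Insert 2: 2 bumps 4 from row 1; 4 starts row 2. P = [[2, 5], [4]].
Insert 1: 1 bumps 2 from row 1; 2 bumps 4 from row 2; 4 starts row 3. P = [[1, 5], [2], [4]].
Insert 3: 3 bumps 5 from row 1; 5 appends to row 2. P = [[1, 3], [2, 5], [4]].

So P = [[1, 3], [2, 5], [4]].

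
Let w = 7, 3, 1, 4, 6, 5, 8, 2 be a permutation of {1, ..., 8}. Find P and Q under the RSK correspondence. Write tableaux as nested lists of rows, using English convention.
Insert each entry of the permutation into P by Schensted row insertion, recording in Q the position of each new cell.

Insert 7: appended to row 1. P = [[7]].
Insert 3: 3 bumps 7 from row 1; 7 starts row 2. P = [[3], [7]].
Insert 1: 1 bumps 3 from row 1; 3 bumps 7 from row 2; 7 starts row 3. P = [[1], [3], [7]].
Insert 4: appended to row 1. P = [[1, 4], [3], [7]].
Insert 6: appended to row 1. P = [[1, 4, 6], [3], [7]].
Insert 5: 5 bumps 6 from row 1; 6 appends to row 2. P = [[1, 4, 5], [3, 6], [7]].
Insert 8: appended to row 1. P = [[1, 4, 5, 8], [3, 6], [7]].
Insert 2: 2 bumps 4 from row 1; 4 bumps 6 from row 2; 6 bumps 7 from row 3; 7 starts row 4. P = [[1, 2, 5, 8], [3, 4], [6], [7]].

So P = [[1, 2, 5, 8], [3, 4], [6], [7]], Q = [[1, 4, 5, 7], [2, 6], [3], [8]].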